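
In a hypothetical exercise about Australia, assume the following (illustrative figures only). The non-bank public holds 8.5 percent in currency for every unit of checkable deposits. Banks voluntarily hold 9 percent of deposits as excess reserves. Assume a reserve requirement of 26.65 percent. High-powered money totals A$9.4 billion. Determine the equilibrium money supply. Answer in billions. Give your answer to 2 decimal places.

A$23.10 billion

The money multiplier is m = (1 + c) / (rr + e + c) = (1 + 0.085) / (0.2665 + 0.09 + 0.085) ≈ 2.4575.
So M = m × MB = 2.4575 × 9.4 = 23.1005 billion.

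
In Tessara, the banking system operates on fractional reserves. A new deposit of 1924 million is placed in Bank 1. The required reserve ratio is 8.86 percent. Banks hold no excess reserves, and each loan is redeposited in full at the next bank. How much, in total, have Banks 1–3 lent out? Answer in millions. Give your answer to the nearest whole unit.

Bank i lends (1 − rr)^i of the original deposit: Bank 1 lends 1924·0.9114 = 1753.5336, Bank 2 lends 1924·0.9114² ≈ 1598.1705, and so on.
Summing a geometric series: total = 1924·[0.9114·(1 − 0.9114^3) / (1 − 0.9114)] ≈ 4808.2767 million.

4808 million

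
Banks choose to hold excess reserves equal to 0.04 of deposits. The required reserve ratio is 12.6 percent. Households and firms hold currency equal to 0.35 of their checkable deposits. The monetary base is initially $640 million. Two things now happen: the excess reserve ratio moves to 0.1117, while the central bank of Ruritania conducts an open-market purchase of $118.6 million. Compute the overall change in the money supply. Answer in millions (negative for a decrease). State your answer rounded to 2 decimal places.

$68.15 million

Before: m₁ = (1 + 0.35) / (0.126 + 0.04 + 0.35) ≈ 2.616279, MB₁ = 640, so M₁ = 2.616279 × 640 ≈ 1674.4186 million.
After: m₂ = (1 + 0.35) / (0.126 + 0.1117 + 0.35) ≈ 2.297090, MB₂ = 640 + 118.6 = 758.6, so M₂ = 2.297090 × 758.6 ≈ 1742.5725 million.
ΔM = M₂ − M₁ = 1742.5725 − 1674.4186 = 68.1539 million.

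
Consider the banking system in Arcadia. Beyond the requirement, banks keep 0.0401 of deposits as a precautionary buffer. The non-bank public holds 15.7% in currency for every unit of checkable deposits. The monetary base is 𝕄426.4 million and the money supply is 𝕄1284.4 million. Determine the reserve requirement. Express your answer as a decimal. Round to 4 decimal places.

Using m = M/MB = 1284.4/426.4 ≈ 3.012195. Since m = (1 + c)/(c + rr + e), the denominator satisfies c + rr + e = (1 + c)/m = (1 + 0.157) / 3.012195 ≈ 0.384105.
With c = 0.157 and e = 0.0401, the reserve requirement is 0.384105 − 0.157 − 0.0401 = 0.187005.

0.1870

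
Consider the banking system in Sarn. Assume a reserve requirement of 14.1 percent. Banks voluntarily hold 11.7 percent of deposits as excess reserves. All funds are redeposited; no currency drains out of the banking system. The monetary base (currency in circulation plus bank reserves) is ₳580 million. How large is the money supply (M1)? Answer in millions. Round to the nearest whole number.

The money multiplier is m = 1 / (rr + e) = 1 / (0.141 + 0.117) ≈ 3.8760.
So M = m × MB = 3.8760 × 580 = 2248.08 million.

₳2248 million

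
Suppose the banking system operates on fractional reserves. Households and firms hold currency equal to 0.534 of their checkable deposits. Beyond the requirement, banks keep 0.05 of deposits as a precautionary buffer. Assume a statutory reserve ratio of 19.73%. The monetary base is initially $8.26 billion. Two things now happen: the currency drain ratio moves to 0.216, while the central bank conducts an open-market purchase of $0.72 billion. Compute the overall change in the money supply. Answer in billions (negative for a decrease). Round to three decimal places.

Before: m₁ = (1 + 0.534) / (0.1973 + 0.05 + 0.534) ≈ 1.96339, MB₁ = 8.26, so M₁ = 1.96339 × 8.26 ≈ 16.2176 billion.
After: m₂ = (1 + 0.216) / (0.1973 + 0.05 + 0.216) ≈ 2.62465, MB₂ = 8.26 + 0.72 = 8.98, so M₂ = 2.62465 × 8.98 ≈ 23.5694 billion.
ΔM = M₂ − M₁ = 23.5694 − 16.2176 = 7.3518 billion.

$7.352 billion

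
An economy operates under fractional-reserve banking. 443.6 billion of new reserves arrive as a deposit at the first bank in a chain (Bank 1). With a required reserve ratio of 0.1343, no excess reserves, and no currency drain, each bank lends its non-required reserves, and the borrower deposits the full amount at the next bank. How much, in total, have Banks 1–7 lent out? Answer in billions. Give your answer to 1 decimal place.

1817.5 billion

Bank i lends (1 − rr)^i of the original deposit: Bank 1 lends 443.6·0.8657 ≈ 384.0245, Bank 2 lends 443.6·0.8657² ≈ 332.4500, and so on.
Summing a geometric series: total = 443.6·[0.8657·(1 − 0.8657^7) / (1 − 0.8657)] ≈ 1817.4837 billion.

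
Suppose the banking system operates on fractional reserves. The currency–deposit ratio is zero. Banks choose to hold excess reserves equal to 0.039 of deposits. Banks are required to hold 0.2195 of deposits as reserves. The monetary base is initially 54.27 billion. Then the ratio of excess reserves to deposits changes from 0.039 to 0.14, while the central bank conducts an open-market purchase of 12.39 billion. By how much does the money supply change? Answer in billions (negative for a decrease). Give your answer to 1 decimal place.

-24.5 billion

Before: m₁ = 1 / (0.2195 + 0.039) ≈ 3.8685, MB₁ = 54.27, so M₁ = 3.8685 × 54.27 ≈ 209.9435 billion.
After: m₂ = 1 / (0.2195 + 0.14) ≈ 2.7816, MB₂ = 54.27 + 12.39 = 66.66, so M₂ = 2.7816 × 66.66 ≈ 185.4215 billion.
ΔM = M₂ − M₁ = 185.4215 − 209.9435 = -24.522 billion.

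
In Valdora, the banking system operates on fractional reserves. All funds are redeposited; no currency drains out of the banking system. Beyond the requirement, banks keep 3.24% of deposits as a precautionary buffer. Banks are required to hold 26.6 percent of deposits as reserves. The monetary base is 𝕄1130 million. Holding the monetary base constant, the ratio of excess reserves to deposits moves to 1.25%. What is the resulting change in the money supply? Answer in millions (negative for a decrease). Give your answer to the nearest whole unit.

Initially m₁ = 1 / (0.266 + 0.0324) ≈ 3.35121, so M₁ = 3.35121 × 1130 = 3786.8673 million.
After the change m₂ = 1 / (0.266 + 0.0125) ≈ 3.59066, so M₂ = 3.59066 × 1130 = 4057.4458 million.
ΔM = M₂ − M₁ = 4057.4458 − 3786.8673 = 270.5785 million.

𝕄271 million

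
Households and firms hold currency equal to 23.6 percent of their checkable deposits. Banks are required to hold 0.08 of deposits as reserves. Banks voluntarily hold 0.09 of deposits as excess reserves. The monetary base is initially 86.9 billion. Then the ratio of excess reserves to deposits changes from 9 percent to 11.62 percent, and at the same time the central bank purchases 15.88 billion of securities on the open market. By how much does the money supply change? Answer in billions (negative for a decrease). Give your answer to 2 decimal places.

29.38 billion

Before: m₁ = (1 + 0.236) / (0.08 + 0.09 + 0.236) ≈ 3.044335, MB₁ = 86.9, so M₁ = 3.044335 × 86.9 ≈ 264.5527 billion.
After: m₂ = (1 + 0.236) / (0.08 + 0.1162 + 0.236) ≈ 2.859787, MB₂ = 86.9 + 15.88 = 102.78, so M₂ = 2.859787 × 102.78 ≈ 293.9289 billion.
ΔM = M₂ − M₁ = 293.9289 − 264.5527 = 29.3762 billion.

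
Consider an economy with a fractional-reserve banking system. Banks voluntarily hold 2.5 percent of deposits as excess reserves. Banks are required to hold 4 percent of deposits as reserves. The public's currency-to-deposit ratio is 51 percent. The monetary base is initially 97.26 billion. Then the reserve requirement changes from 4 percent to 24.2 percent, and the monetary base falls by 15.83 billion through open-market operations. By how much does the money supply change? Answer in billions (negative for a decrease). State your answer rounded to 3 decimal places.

-97.164 billion

Before: m₁ = (1 + 0.51) / (0.04 + 0.025 + 0.51) ≈ 2.626087, MB₁ = 97.26, so M₁ = 2.626087 × 97.26 ≈ 255.4132 billion.
After: m₂ = (1 + 0.51) / (0.242 + 0.025 + 0.51) ≈ 1.943372, MB₂ = 97.26 − 15.83 = 81.43, so M₂ = 1.943372 × 81.43 ≈ 158.2488 billion.
ΔM = M₂ − M₁ = 158.2488 − 255.4132 = -97.1644 billion.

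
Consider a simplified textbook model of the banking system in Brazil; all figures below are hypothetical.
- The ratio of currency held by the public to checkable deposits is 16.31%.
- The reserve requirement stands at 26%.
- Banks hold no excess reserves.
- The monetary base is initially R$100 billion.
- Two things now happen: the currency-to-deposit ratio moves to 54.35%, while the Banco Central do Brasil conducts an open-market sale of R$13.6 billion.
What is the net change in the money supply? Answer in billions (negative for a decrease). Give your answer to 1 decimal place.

-108.9 billion

Before: m₁ = (1 + 0.1631) / (0.26 + 0.1631) ≈ 2.7490, MB₁ = 100, so M₁ = 2.7490 × 100 = 274.9 billion.
After: m₂ = (1 + 0.5435) / (0.26 + 0.5435) ≈ 1.9210, MB₂ = 100 − 13.6 = 86.4, so M₂ = 1.9210 × 86.4 = 165.9744 billion.
ΔM = M₂ − M₁ = 165.9744 − 274.9 = -108.9256 billion.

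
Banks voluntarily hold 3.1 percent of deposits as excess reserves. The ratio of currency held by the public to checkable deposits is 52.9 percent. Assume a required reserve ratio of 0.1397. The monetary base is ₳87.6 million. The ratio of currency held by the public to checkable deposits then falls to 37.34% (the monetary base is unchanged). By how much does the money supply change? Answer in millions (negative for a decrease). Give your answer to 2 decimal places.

Initially m₁ = (1 + 0.529) / (0.1397 + 0.031 + 0.529) ≈ 2.18522, so M₁ = 2.18522 × 87.6 ≈ 191.4253 million.
After the change m₂ = (1 + 0.3734) / (0.1397 + 0.031 + 0.3734) ≈ 2.52417, so M₂ = 2.52417 × 87.6 ≈ 221.1173 million.
ΔM = M₂ − M₁ = 221.1173 − 191.4253 = 29.692 million.

₳29.69 million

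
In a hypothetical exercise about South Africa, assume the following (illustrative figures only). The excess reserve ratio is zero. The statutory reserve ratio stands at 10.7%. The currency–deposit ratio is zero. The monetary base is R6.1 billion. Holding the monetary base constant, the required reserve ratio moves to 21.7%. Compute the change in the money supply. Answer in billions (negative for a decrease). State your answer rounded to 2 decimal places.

-28.90 billion

Initially m₁ = 1 / (0.107) ≈ 9.3458, so M₁ = 9.3458 × 6.1 ≈ 57.0094 billion.
After the change m₂ = 1 / (0.217) ≈ 4.6083, so M₂ = 4.6083 × 6.1 ≈ 28.1106 billion.
ΔM = M₂ − M₁ = 28.1106 − 57.0094 = -28.8988 billion.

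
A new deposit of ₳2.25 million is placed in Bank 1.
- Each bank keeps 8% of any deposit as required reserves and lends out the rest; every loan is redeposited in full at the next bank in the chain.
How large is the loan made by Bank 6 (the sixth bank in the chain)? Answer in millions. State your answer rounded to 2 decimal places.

₳1.36 million

Each bank lends a fraction (1 − rr) = 0.9200 of the deposit it receives, so Bank 6 receives 2.25·0.9200^5 and lends 2.25·0.9200^6 ≈ 1.3643 million.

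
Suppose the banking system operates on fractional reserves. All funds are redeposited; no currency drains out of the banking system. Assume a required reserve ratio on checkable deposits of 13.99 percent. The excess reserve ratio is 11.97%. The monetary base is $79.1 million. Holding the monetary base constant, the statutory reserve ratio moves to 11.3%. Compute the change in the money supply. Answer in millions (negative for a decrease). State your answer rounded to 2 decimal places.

$35.22 million

Initially m₁ = 1 / (0.1399 + 0.1197) ≈ 3.85208, so M₁ = 3.85208 × 79.1 ≈ 304.6995 million.
After the change m₂ = 1 / (0.113 + 0.1197) ≈ 4.29738, so M₂ = 4.29738 × 79.1 ≈ 339.9228 million.
ΔM = M₂ − M₁ = 339.9228 − 304.6995 = 35.2233 million.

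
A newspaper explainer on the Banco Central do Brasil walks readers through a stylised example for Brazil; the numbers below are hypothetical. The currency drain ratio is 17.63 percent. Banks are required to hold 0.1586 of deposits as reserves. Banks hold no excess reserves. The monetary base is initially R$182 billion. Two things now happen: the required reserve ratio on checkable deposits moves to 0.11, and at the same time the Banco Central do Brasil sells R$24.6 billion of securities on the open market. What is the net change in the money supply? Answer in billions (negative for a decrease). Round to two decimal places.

Before: m₁ = (1 + 0.1763) / (0.1586 + 0.1763) ≈ 3.512392, MB₁ = 182, so M₁ = 3.512392 × 182 ≈ 639.2553 billion.
After: m₂ = (1 + 0.1763) / (0.11 + 0.1763) ≈ 4.108627, MB₂ = 182 − 24.6 = 157.4, so M₂ = 4.108627 × 157.4 ≈ 646.6979 billion.
ΔM = M₂ − M₁ = 646.6979 − 639.2553 = 7.4426 billion.

R$7.44 billion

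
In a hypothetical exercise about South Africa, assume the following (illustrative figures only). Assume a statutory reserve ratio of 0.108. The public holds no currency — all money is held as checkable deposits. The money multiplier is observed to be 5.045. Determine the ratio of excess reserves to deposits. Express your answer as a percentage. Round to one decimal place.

Using m = 5.045. Since m = (1 + c)/(c + rr + e), the denominator satisfies c + rr + e = (1 + c)/m = (1 + 0) / 5.045 ≈ 0.198216.
With c = 0 and rr = 0.108, the ratio of excess reserves to deposits is 0.198216 − 0 − 0.108 = 0.090216.

9.0%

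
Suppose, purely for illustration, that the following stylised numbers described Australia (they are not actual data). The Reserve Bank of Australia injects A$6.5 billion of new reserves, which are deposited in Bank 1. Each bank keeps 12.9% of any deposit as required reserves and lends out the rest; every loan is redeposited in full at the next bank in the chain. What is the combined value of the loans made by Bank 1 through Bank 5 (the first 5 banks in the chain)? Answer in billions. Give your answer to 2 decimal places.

A$21.89 billion

Bank i lends (1 − rr)^i of the original deposit: Bank 1 lends 6.5·0.8710 = 5.6615, Bank 2 lends 6.5·0.8710² ≈ 4.9312, and so on.
Summing a geometric series: total = 6.5·[0.8710·(1 − 0.8710^5) / (1 − 0.8710)] ≈ 21.8871 billion.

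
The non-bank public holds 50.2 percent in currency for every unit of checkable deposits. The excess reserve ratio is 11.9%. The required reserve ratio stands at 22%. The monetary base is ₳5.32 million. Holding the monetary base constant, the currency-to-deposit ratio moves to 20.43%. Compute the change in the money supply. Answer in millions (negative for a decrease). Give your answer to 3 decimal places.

₳2.291 million

Initially m₁ = (1 + 0.502) / (0.22 + 0.119 + 0.502) ≈ 1.78597, so M₁ = 1.78597 × 5.32 ≈ 9.5014 million.
After the change m₂ = (1 + 0.2043) / (0.22 + 0.119 + 0.2043) ≈ 2.21664, so M₂ = 2.21664 × 5.32 ≈ 11.7925 million.
ΔM = M₂ − M₁ = 11.7925 − 9.5014 = 2.2911 million.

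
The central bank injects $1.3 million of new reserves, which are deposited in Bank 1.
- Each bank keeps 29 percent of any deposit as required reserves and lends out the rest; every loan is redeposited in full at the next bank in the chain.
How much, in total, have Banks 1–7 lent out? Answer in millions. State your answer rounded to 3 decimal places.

$2.893 million

Bank i lends (1 − rr)^i of the original deposit: Bank 1 lends 1.3·0.7100 = 0.9230, Bank 2 lends 1.3·0.7100² ≈ 0.6553, and so on.
Summing a geometric series: total = 1.3·[0.7100·(1 − 0.7100^7) / (1 − 0.7100)] ≈ 2.8933 million.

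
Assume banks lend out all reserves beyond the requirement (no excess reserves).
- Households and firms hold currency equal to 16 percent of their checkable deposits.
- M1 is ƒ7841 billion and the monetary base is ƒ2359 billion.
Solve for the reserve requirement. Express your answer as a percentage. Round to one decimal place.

Using m = M/MB = 7841/2359 ≈ 3.323866. Since m = (1 + c)/(c + rr + e), the denominator satisfies c + rr + e = (1 + c)/m = (1 + 0.16) / 3.323866 ≈ 0.348991.
With c = 0.16 and e = 0, the reserve requirement is 0.348991 − 0.16 − 0 = 0.188991.

18.9%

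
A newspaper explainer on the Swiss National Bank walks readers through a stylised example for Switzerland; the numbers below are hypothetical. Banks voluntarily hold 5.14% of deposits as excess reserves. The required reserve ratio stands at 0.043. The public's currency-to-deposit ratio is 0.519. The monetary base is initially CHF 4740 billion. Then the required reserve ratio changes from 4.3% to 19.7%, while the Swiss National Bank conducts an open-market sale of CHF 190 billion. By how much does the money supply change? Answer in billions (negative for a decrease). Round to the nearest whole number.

Before: m₁ = (1 + 0.519) / (0.043 + 0.0514 + 0.519) ≈ 2.47636, MB₁ = 4740, so M₁ = 2.47636 × 4740 = 11737.9464 billion.
After: m₂ = (1 + 0.519) / (0.197 + 0.0514 + 0.519) ≈ 1.97941, MB₂ = 4740 − 190 = 4550, so M₂ = 1.97941 × 4550 = 9006.3155 billion.
ΔM = M₂ − M₁ = 9006.3155 − 11737.9464 = -2731.6309 billion.

-2732 billion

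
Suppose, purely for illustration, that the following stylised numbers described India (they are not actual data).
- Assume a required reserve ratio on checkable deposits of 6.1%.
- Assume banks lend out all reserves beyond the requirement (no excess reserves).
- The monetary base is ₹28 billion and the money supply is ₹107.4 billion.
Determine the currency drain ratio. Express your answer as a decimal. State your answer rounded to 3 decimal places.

Using m = M/MB = 107.4/28 ≈ 3.835714. From m = (1 + c)/(c + rr + e), rearranging gives 1 + c = m·(c + rr + e), so c·(1 − m) = m·(rr + e) − 1.
Hence c = [m·(rr + e) − 1]/(1 − m) = [3.835714 × (0.061 + 0) − 1] / (1 − 3.835714) ≈ 0.270134.

0.270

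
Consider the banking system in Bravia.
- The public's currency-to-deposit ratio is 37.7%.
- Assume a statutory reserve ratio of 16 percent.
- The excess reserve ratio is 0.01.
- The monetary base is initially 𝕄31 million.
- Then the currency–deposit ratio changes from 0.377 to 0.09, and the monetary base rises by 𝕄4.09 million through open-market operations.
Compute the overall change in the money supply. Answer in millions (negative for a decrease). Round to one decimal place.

Before: m₁ = (1 + 0.377) / (0.16 + 0.01 + 0.377) ≈ 2.5174, MB₁ = 31, so M₁ = 2.5174 × 31 = 78.0394 million.
After: m₂ = (1 + 0.09) / (0.16 + 0.01 + 0.09) ≈ 4.1923, MB₂ = 31 + 4.09 = 35.09, so M₂ = 4.1923 × 35.09 ≈ 147.1078 million.
ΔM = M₂ − M₁ = 147.1078 − 78.0394 = 69.0684 million.

𝕄69.1 million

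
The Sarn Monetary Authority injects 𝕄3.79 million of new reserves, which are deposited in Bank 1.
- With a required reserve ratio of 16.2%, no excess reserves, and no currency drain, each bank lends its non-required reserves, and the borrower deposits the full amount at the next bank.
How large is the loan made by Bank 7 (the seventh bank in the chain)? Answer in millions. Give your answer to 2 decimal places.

Each bank lends a fraction (1 − rr) = 0.8380 of the deposit it receives, so Bank 7 receives 3.79·0.8380^6 and lends 3.79·0.8380^7 ≈ 1.0999 million.

𝕄1.10 million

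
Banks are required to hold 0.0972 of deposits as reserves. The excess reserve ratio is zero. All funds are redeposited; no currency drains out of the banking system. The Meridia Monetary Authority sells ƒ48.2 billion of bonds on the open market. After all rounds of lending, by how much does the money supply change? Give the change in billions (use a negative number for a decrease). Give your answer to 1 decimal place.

-495.9 billion

The simple money multiplier is m = 1/rr = 1/0.0972 ≈ 10.2881.
An open-market sale reduces the monetary base by 48.2 billion, so ΔM = m × ΔMB = 10.2881 × (−48.2) ≈ -495.8864 billion.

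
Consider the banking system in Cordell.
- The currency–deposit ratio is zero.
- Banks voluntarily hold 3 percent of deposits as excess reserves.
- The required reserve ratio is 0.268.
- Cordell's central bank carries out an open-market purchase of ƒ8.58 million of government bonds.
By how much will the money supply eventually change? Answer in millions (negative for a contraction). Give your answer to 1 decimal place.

The money multiplier is m = 1 / (rr + e) = 1 / (0.268 + 0.03) ≈ 3.3557.
The purchase adds 8.58 million of base, so ΔM = m × ΔMB = 3.3557 × (+8.58) ≈ 28.7919 million.

ƒ28.8 million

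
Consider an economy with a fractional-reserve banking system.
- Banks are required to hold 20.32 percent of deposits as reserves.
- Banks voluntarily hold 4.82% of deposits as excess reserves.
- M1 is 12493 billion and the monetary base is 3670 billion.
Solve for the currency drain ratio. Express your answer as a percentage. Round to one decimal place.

6.0%

Using m = M/MB = 12493/3670 ≈ 3.404087. From m = (1 + c)/(c + rr + e), rearranging gives 1 + c = m·(c + rr + e), so c·(1 − m) = m·(rr + e) − 1.
Hence c = [m·(rr + e) − 1]/(1 − m) = [3.404087 × (0.2032 + 0.0482) − 1] / (1 − 3.404087) ≈ 0.059986.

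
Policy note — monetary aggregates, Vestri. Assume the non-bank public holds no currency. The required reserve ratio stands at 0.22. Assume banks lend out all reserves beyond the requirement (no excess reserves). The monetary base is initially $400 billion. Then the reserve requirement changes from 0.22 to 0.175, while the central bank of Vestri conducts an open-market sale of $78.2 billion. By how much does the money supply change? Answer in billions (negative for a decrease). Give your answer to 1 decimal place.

Before: m₁ = 1 / (0.22) ≈ 4.54545, MB₁ = 400, so M₁ = 4.54545 × 400 = 1818.18 billion.
After: m₂ = 1 / (0.175) ≈ 5.71429, MB₂ = 400 − 78.2 = 321.8, so M₂ = 5.71429 × 321.8 ≈ 1838.8585 billion.
ΔM = M₂ − M₁ = 1838.8585 − 1818.18 = 20.6785 billion.

$20.7 billion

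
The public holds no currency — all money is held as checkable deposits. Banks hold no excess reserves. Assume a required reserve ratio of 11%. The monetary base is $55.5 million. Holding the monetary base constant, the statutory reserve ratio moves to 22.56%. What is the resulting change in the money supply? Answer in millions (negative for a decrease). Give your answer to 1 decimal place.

Initially m₁ = 1 / (0.11) ≈ 9.0909, so M₁ = 9.0909 × 55.5 ≈ 504.5449 million.
After the change m₂ = 1 / (0.2256) ≈ 4.4326, so M₂ = 4.4326 × 55.5 = 246.0093 million.
ΔM = M₂ − M₁ = 246.0093 − 504.5449 = -258.5356 million.

-258.5 million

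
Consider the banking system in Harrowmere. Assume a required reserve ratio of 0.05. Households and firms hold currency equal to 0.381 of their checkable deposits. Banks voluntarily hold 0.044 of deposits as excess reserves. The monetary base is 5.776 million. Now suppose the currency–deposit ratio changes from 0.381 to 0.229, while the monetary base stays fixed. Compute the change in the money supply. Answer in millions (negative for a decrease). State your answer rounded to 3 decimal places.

Initially m₁ = (1 + 0.381) / (0.05 + 0.044 + 0.381) ≈ 2.90737, so M₁ = 2.90737 × 5.776 ≈ 16.793 million.
After the change m₂ = (1 + 0.229) / (0.05 + 0.044 + 0.229) ≈ 3.80495, so M₂ = 3.80495 × 5.776 ≈ 21.9774 million.
ΔM = M₂ − M₁ = 21.9774 − 16.793 = 5.1844 million.

5.184 million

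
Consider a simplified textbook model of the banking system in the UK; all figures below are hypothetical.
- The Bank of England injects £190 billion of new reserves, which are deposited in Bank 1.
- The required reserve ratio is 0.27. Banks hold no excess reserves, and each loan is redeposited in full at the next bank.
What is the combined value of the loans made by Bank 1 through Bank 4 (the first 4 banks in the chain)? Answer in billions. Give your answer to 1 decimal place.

Bank i lends (1 − rr)^i of the original deposit: Bank 1 lends 190·0.7300 = 138.7000, Bank 2 lends 190·0.7300² = 101.2510, and so on.
Summing a geometric series: total = 190·[0.7300·(1 − 0.7300^4) / (1 − 0.7300)] ≈ 367.8209 billion.

£367.8 billion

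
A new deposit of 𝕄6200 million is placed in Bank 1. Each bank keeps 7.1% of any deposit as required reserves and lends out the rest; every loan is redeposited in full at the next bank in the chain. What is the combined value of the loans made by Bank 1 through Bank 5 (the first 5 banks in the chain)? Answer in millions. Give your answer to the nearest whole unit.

𝕄24990 million

Bank i lends (1 − rr)^i of the original deposit: Bank 1 lends 6200·0.9290 = 5759.8000, Bank 2 lends 6200·0.9290² = 5350.8542, and so on.
Summing a geometric series: total = 6200·[0.9290·(1 − 0.9290^5) / (1 − 0.9290)] ≈ 24989.7324 million.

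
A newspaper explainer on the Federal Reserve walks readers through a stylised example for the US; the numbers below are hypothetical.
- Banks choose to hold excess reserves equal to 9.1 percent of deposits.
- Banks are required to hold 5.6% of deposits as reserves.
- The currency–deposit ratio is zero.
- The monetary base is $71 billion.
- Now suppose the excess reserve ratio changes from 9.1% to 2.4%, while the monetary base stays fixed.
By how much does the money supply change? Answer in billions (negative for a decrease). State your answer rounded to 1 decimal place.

$404.5 billion

Initially m₁ = 1 / (0.056 + 0.091) ≈ 6.8027, so M₁ = 6.8027 × 71 = 482.9917 billion.
After the change m₂ = 1 / (0.056 + 0.024) = 12.5, so M₂ = 12.5 × 71 = 887.5 billion.
ΔM = M₂ − M₁ = 887.5 − 482.9917 = 404.5083 billion.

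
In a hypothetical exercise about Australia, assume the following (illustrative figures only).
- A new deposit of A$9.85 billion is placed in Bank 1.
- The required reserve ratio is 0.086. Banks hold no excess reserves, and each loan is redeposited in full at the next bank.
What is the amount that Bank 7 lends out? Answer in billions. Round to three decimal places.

Each bank lends a fraction (1 − rr) = 0.9140 of the deposit it receives, so Bank 7 receives 9.85·0.9140^6 and lends 9.85·0.9140^7 ≈ 5.2488 billion.

A$5.249 billion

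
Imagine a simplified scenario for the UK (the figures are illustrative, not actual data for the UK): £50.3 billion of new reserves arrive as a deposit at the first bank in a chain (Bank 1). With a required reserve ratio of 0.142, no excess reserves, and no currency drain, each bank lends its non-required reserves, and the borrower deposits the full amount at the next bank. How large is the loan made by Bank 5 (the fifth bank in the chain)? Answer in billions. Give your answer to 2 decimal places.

Each bank lends a fraction (1 − rr) = 0.8580 of the deposit it receives, so Bank 5 receives 50.3·0.8580^4 and lends 50.3·0.8580^5 ≈ 23.3886 billion.

£23.39 billion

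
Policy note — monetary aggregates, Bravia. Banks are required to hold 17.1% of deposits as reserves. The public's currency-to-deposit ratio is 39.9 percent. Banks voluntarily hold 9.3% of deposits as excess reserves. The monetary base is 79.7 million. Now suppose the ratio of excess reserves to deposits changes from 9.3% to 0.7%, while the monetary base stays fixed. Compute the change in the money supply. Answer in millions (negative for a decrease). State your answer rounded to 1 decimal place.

25.1 million

Initially m₁ = (1 + 0.399) / (0.171 + 0.093 + 0.399) ≈ 2.1101, so M₁ = 2.1101 × 79.7 ≈ 168.175 million.
After the change m₂ = (1 + 0.399) / (0.171 + 0.007 + 0.399) ≈ 2.4246, so M₂ = 2.4246 × 79.7 ≈ 193.2406 million.
ΔM = M₂ − M₁ = 193.2406 − 168.175 = 25.0656 million.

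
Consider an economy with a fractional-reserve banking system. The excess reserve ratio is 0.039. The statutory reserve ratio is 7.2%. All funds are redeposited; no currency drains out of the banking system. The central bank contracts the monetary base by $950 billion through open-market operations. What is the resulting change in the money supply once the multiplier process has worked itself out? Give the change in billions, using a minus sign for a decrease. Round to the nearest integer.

-8559 billion

The money multiplier is m = 1 / (rr + e) = 1 / (0.072 + 0.039) ≈ 9.0090.
The sale removes 950 billion of base, so ΔM = m × ΔMB = 9.0090 × (−950) = -8558.55 billion.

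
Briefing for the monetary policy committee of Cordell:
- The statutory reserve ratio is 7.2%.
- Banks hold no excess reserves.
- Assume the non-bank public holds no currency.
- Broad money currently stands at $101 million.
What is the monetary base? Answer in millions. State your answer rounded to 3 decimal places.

$7.272 million

With no currency drain and no excess reserves, the money multiplier is m = 1/rr = 1/0.072 ≈ 13.8888889.
The monetary base is MB = M / m = 101 / 13.8888889 ≈ 7.272 million.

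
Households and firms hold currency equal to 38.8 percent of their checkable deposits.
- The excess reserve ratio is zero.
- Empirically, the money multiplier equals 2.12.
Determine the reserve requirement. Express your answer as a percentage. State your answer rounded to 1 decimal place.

Using m = 2.12. Since m = (1 + c)/(c + rr + e), the denominator satisfies c + rr + e = (1 + c)/m = (1 + 0.388) / 2.12 ≈ 0.654717.
With c = 0.388 and e = 0, the reserve requirement is 0.654717 − 0.388 − 0 = 0.266717.

26.7%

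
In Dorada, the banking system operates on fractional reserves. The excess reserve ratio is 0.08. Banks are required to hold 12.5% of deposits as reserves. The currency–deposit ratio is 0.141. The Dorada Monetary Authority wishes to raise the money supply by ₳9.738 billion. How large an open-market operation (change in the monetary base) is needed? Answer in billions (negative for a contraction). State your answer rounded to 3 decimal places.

₳2.953 billion

The money multiplier is m = (1 + c) / (rr + e + c) = (1 + 0.141) / (0.125 + 0.08 + 0.141) ≈ 3.29769.
ΔMB = ΔM / m = (+9.738) / 3.29769 ≈ 2.953 billion.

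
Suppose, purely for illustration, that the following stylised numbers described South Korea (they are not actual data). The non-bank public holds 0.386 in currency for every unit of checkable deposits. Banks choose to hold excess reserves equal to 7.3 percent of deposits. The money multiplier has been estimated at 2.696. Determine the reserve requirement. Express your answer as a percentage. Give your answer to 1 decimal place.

5.5%

Using m = 2.696. Since m = (1 + c)/(c + rr + e), the denominator satisfies c + rr + e = (1 + c)/m = (1 + 0.386) / 2.696 ≈ 0.514095.
With c = 0.386 and e = 0.073, the reserve requirement is 0.514095 − 0.386 − 0.073 = 0.055095.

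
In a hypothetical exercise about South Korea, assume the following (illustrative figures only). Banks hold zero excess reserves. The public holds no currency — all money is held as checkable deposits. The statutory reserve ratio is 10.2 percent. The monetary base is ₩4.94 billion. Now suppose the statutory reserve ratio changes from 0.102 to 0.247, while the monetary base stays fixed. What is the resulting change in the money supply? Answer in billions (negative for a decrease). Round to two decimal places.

-28.43 billion

Initially m₁ = 1 / (0.102) ≈ 9.8039, so M₁ = 9.8039 × 4.94 ≈ 48.4313 billion.
After the change m₂ = 1 / (0.247) ≈ 4.0486, so M₂ = 4.0486 × 4.94 ≈ 20.0001 billion.
ΔM = M₂ − M₁ = 20.0001 − 48.4313 = -28.4312 billion.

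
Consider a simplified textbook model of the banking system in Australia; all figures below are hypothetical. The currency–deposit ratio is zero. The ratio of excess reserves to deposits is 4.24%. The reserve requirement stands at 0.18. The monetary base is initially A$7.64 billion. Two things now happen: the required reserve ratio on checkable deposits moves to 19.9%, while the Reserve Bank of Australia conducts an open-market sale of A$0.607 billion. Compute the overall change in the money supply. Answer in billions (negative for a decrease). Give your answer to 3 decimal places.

Before: m₁ = 1 / (0.18 + 0.0424) ≈ 4.49640, MB₁ = 7.64, so M₁ = 4.49640 × 7.64 ≈ 34.3525 billion.
After: m₂ = 1 / (0.199 + 0.0424) ≈ 4.14250, MB₂ = 7.64 − 0.607 = 7.033, so M₂ = 4.14250 × 7.033 ≈ 29.1342 billion.
ΔM = M₂ − M₁ = 29.1342 − 34.3525 = -5.2183 billion.

-5.218 billion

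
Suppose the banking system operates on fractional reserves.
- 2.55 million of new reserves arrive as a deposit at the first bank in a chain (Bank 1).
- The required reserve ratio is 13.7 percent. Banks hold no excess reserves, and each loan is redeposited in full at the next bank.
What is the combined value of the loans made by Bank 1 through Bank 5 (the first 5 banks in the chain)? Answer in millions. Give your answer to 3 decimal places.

Bank i lends (1 − rr)^i of the original deposit: Bank 1 lends 2.55·0.8630 ≈ 2.2006, Bank 2 lends 2.55·0.8630² ≈ 1.8992, and so on.
Summing a geometric series: total = 2.55·[0.8630·(1 − 0.8630^5) / (1 − 0.8630)] ≈ 8.3739 million.

8.374 million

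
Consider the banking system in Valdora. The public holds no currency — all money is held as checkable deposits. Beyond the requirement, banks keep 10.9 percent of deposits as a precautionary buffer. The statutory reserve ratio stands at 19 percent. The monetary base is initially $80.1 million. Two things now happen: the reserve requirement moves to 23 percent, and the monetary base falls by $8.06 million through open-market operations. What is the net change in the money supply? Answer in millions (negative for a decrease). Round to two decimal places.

-55.39 million

Before: m₁ = 1 / (0.19 + 0.109) ≈ 3.34448, MB₁ = 80.1, so M₁ = 3.34448 × 80.1 ≈ 267.8928 million.
After: m₂ = 1 / (0.23 + 0.109) ≈ 2.94985, MB₂ = 80.1 − 8.06 = 72.04, so M₂ = 2.94985 × 72.04 ≈ 212.5072 million.
ΔM = M₂ − M₁ = 212.5072 − 267.8928 = -55.3856 million.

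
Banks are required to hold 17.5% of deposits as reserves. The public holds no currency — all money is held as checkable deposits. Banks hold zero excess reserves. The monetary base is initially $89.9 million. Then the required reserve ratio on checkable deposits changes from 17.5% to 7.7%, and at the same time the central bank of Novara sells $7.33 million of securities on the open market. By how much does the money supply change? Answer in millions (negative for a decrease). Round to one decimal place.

$558.6 million

Before: m₁ = 1 / (0.175) ≈ 5.7143, MB₁ = 89.9, so M₁ = 5.7143 × 89.9 ≈ 513.7156 million.
After: m₂ = 1 / (0.077) ≈ 12.9870, MB₂ = 89.9 − 7.33 = 82.57, so M₂ = 12.9870 × 82.57 ≈ 1072.3366 million.
ΔM = M₂ − M₁ = 1072.3366 − 513.7156 = 558.621 million.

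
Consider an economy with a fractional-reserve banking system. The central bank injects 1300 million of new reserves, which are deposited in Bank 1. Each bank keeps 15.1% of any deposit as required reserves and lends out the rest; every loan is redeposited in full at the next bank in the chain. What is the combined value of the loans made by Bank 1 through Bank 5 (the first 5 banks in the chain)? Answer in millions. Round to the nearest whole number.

4085 million

Bank i lends (1 − rr)^i of the original deposit: Bank 1 lends 1300·0.8490 = 1103.7000, Bank 2 lends 1300·0.8490² = 937.0413, and so on.
Summing a geometric series: total = 1300·[0.8490·(1 − 0.8490^5) / (1 − 0.8490)] ≈ 4085.1415 million.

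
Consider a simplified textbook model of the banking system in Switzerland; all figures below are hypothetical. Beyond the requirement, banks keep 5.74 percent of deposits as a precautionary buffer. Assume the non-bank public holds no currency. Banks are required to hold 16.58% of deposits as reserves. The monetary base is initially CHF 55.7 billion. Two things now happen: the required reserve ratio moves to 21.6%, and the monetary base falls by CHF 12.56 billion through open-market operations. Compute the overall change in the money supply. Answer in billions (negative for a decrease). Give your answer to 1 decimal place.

-91.8 billion

Before: m₁ = 1 / (0.1658 + 0.0574) ≈ 4.4803, MB₁ = 55.7, so M₁ = 4.4803 × 55.7 ≈ 249.5527 billion.
After: m₂ = 1 / (0.216 + 0.0574) ≈ 3.6576, MB₂ = 55.7 − 12.56 = 43.14, so M₂ = 3.6576 × 43.14 ≈ 157.7889 billion.
ΔM = M₂ − M₁ = 157.7889 − 249.5527 = -91.7638 billion.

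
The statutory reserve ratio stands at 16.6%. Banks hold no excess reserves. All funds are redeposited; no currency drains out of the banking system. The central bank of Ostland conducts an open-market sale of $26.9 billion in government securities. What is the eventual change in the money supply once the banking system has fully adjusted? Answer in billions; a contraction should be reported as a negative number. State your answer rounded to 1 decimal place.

-162.0 billion

The simple money multiplier is m = 1/rr = 1/0.166 ≈ 6.0241.
An open-market sale reduces the monetary base by 26.9 billion, so ΔM = m × ΔMB = 6.0241 × (−26.9) ≈ -162.0483 billion.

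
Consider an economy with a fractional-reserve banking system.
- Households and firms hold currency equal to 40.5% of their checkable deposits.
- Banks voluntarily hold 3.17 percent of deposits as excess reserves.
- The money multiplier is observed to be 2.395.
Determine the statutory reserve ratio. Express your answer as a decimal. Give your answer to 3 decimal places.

Using m = 2.395. Since m = (1 + c)/(c + rr + e), the denominator satisfies c + rr + e = (1 + c)/m = (1 + 0.405) / 2.395 ≈ 0.586639.
With c = 0.405 and e = 0.0317, the statutory reserve ratio is 0.586639 − 0.405 − 0.0317 = 0.149939.

0.150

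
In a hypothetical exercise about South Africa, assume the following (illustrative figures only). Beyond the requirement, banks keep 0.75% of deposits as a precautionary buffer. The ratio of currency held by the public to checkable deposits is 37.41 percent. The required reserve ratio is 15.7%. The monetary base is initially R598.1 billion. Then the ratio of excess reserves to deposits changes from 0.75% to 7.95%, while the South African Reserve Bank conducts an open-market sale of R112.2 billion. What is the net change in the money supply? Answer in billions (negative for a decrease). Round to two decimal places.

-432.43 billion

Before: m₁ = (1 + 0.3741) / (0.157 + 0.0075 + 0.3741) ≈ 2.551244, MB₁ = 598.1, so M₁ = 2.551244 × 598.1 ≈ 1525.899 billion.
After: m₂ = (1 + 0.3741) / (0.157 + 0.0795 + 0.3741) ≈ 2.250409, MB₂ = 598.1 − 112.2 = 485.9, so M₂ = 2.250409 × 485.9 ≈ 1093.4737 billion.
ΔM = M₂ − M₁ = 1093.4737 − 1525.899 = -432.4253 billion.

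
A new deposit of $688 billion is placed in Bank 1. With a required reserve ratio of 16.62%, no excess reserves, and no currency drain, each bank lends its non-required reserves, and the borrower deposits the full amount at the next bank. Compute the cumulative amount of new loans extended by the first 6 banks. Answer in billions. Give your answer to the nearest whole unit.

Bank i lends (1 − rr)^i of the original deposit: Bank 1 lends 688·0.8338 = 573.6544, Bank 2 lends 688·0.8338² ≈ 478.3130, and so on.
Summing a geometric series: total = 688·[0.8338·(1 − 0.8338^6) / (1 − 0.8338)] ≈ 2291.7707 billion.

$2292 billion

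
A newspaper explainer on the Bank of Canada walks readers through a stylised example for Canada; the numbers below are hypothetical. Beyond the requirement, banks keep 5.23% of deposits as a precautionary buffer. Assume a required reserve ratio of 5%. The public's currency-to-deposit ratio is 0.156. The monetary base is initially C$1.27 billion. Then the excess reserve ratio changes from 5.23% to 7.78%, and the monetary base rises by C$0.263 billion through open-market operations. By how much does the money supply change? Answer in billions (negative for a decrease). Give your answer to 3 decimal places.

Before: m₁ = (1 + 0.156) / (0.05 + 0.0523 + 0.156) ≈ 4.47542, MB₁ = 1.27, so M₁ = 4.47542 × 1.27 ≈ 5.6838 billion.
After: m₂ = (1 + 0.156) / (0.05 + 0.0778 + 0.156) ≈ 4.07329, MB₂ = 1.27 + 0.263 = 1.533, so M₂ = 4.07329 × 1.533 ≈ 6.2444 billion.
ΔM = M₂ − M₁ = 6.2444 − 5.6838 = 0.5606 billion.

C$0.561 billion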